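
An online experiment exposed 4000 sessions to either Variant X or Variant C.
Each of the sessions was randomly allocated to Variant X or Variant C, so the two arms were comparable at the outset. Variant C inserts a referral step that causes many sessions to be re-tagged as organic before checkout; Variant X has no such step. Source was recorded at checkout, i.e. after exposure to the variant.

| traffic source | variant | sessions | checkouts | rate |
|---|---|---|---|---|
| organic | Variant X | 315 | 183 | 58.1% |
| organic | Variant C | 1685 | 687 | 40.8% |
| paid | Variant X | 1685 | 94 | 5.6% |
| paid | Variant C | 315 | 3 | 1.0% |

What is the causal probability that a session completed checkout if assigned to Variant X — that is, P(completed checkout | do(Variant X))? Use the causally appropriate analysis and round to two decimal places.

Traffic source is downstream of the variant. One should not condition on a consequence of treatment, so the overall rates are the right comparison.
So P(outcome | do(Variant X)) is just the pooled rate for Variant X: 277/2000 = 0.139.

0.14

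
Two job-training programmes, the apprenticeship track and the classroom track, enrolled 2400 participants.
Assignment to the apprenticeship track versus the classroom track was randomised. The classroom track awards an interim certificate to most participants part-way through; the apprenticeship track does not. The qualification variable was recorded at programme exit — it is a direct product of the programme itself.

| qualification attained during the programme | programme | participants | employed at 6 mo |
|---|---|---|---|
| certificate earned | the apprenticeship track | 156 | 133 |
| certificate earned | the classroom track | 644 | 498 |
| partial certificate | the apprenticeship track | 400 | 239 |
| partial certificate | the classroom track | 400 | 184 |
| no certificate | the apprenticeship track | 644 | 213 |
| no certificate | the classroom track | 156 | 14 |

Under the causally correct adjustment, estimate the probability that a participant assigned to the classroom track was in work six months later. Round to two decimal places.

The stratified and pooled comparisons disagree (the apprenticeship track wins within each qualification attained during the programme; the classroom track wins overall), so the answer turns on the causal role of qualification attained during the programme.
The distribution of qualification attained during the programme is itself part of what the programme does — it is an intermediate outcome. Holding it fixed would remove that part of the effect; the total effect is the pooled difference.
So P(outcome | do(the classroom track)) is just the pooled rate for the classroom track: 696/1200 = 0.580.

0.58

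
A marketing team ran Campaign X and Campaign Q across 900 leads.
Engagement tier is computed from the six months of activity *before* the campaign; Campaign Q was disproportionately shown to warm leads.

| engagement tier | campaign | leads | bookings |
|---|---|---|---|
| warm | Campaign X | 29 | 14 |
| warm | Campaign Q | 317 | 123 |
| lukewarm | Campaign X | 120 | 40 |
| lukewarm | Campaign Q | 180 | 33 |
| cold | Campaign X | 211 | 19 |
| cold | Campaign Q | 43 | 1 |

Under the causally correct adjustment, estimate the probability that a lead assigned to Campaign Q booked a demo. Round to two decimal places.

0.22

Within every engagement tier level Campaign X has the higher rate, yet pooled Campaign Q does — Simpson's reversal.
The imbalance in engagement tier arose from how leads were allocated, not from anything the campaign did; and engagement tier independently affects the outcome. The pooled gap is confounded — condition on engagement tier.
Standardising Campaign Q to the population engagement tier mix: 0.384·123/317 + 0.333·33/180 + 0.282·1/43 = 0.217.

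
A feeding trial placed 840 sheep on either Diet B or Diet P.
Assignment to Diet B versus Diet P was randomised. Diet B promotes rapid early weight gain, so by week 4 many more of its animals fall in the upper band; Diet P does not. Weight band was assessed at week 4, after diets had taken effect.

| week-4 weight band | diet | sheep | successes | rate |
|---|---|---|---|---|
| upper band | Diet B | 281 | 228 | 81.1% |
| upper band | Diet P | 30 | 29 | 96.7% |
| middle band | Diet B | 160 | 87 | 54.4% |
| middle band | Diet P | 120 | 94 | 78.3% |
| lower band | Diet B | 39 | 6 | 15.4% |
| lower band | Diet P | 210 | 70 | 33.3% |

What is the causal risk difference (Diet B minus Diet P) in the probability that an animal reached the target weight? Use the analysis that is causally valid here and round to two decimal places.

Within every week-4 weight band level Diet P has the higher rate, yet pooled Diet B does — Simpson's reversal.
Week-4 weight band lies on the pathway diet → week-4 weight band → outcome, so adjusting for it blocks the indirect effect. For the total causal effect of diet, use the unadjusted pooled rates.
The causal difference is the pooled difference: 0.669 − 0.536 = +0.133.

+0.13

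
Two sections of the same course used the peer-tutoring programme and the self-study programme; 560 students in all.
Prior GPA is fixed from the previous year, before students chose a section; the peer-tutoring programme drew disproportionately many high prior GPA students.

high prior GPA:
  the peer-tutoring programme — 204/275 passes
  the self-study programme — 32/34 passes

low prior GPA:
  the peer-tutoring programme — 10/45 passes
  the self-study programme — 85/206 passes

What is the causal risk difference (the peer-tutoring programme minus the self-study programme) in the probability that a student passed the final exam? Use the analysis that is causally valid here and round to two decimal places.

Nothing the teaching method does changes prior GPA band; the imbalance is an allocation artefact. With prior GPA band also predicting the outcome, the pooled figure is confounded, and the within-stratum comparison is the causal one.
Adjusting over the population distribution of prior GPA band: 0.552·(0.742−0.941) + 0.448·(0.222−0.413) = -0.195.

-0.20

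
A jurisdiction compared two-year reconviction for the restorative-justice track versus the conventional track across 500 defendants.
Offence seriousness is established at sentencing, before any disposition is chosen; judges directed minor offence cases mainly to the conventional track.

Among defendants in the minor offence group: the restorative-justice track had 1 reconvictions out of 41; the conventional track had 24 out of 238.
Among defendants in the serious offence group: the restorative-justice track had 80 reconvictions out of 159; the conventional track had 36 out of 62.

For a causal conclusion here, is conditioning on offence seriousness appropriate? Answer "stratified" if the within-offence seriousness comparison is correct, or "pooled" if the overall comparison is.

Here offence seriousness is a common cause — it drives both which disposition a case falls under and the outcome. The crude comparison mixes populations; the stratum-specific rates are the causally relevant ones.
Within each level — minor offence: 2.4% vs 10.1%; serious offence: 50.3% vs 58.1% — the restorative-justice track is lower every time.

stratified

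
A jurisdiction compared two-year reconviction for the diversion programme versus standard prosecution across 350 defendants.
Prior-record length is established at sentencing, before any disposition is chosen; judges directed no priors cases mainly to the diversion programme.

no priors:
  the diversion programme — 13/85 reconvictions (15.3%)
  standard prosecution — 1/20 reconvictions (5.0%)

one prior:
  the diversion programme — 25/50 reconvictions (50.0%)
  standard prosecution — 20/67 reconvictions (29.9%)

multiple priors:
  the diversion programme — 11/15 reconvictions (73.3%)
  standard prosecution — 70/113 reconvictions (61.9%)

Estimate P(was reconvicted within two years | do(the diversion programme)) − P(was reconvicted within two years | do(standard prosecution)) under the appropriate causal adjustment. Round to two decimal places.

+0.14

Prior-record length is set before the disposition has any effect — it is not caused by the disposition — and it independently drives the outcome. That makes it a confounder, so the causal comparison is within prior-record length levels.
Adjusting over the population distribution of prior-record length: 0.300·(0.153−0.050) + 0.334·(0.500−0.299) + 0.366·(0.733−0.619) = +0.140.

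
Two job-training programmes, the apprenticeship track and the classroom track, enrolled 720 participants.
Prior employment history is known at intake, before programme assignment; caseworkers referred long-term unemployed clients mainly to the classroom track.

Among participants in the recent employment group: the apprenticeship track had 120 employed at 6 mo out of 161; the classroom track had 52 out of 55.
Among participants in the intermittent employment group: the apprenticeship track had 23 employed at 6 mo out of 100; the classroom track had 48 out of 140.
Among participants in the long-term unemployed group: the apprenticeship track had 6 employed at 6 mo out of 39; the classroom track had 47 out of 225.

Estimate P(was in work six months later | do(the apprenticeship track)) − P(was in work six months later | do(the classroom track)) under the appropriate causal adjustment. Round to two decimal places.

Prior employment history differs across programmes for reasons unrelated to any effect of the programme itself, and it separately predicts the outcome — a classic confounder. We must compare within prior employment history levels.
Adjusting over the population distribution of prior employment history: 0.300·(0.745−0.945) + 0.333·(0.230−0.343) + 0.367·(0.154−0.209) = -0.118.

-0.12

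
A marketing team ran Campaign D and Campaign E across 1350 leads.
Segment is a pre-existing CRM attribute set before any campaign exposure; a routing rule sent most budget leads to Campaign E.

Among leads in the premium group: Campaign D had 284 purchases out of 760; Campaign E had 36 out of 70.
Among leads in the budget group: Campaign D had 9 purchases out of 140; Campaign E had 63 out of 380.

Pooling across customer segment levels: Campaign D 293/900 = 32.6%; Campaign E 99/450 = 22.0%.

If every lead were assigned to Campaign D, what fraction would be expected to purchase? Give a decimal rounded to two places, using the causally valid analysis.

Customer segment is set before the campaign has any effect — it is not caused by the campaign — and it independently drives the outcome. That makes it a confounder, so the causal comparison is within customer segment levels.
Standardising Campaign D to the population customer segment mix: 0.615·284/760 + 0.385·9/140 = 0.255.

0.25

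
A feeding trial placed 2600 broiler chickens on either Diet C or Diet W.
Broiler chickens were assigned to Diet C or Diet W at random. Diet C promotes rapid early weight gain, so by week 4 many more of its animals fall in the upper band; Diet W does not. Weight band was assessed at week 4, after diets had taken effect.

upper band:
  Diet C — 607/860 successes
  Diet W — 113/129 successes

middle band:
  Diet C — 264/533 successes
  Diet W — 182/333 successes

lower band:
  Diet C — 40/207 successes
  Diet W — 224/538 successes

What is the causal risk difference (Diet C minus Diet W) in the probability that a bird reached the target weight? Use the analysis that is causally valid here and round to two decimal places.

Diet W is higher inside every week-4 weight band stratum but Diet C is higher in aggregate. Whether to stratify depends on how week-4 weight band relates to the diet.
Week-4 weight band here is a post-treatment variable shaped by the diet; conditioning on it would introduce bias rather than remove it. The overall comparison is the causal one.
The causal difference is the pooled difference: 0.569 − 0.519 = +0.050.

+0.05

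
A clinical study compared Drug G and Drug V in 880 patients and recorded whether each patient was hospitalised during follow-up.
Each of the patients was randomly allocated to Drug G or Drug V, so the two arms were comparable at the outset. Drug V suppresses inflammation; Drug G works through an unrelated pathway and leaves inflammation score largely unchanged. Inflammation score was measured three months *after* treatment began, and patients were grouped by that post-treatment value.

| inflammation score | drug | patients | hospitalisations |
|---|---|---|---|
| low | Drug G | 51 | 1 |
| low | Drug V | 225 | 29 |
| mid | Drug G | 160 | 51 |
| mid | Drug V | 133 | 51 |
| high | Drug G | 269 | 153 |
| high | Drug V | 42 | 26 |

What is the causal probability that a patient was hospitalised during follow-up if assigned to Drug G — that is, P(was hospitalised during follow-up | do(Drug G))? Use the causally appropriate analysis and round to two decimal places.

Inflammation score is recorded after the drug and is itself shifted by it — it sits on the causal path from drug to outcome. Conditioning on a mediator would strip out part of the effect we want; the pooled comparison gives the total causal effect.
So P(outcome | do(Drug G)) is just the pooled rate for Drug G: 205/480 = 0.427.

0.43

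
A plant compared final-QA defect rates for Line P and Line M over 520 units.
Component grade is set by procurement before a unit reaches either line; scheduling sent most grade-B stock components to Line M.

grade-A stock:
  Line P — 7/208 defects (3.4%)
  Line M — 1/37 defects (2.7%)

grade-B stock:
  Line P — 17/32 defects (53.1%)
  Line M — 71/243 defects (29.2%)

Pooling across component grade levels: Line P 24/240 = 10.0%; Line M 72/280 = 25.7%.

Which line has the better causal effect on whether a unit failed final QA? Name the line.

Line M

Within every component grade level Line M has the lower rate, yet pooled Line P does — Simpson's reversal.
Component grade is set before the line has any effect — it is not caused by the line — and it independently drives the outcome. That makes it a confounder, so the causal comparison is within component grade levels.
Within each level — grade-A stock: 3.4% vs 2.7%; grade-B stock: 53.1% vs 29.2% — Line M is lower every time.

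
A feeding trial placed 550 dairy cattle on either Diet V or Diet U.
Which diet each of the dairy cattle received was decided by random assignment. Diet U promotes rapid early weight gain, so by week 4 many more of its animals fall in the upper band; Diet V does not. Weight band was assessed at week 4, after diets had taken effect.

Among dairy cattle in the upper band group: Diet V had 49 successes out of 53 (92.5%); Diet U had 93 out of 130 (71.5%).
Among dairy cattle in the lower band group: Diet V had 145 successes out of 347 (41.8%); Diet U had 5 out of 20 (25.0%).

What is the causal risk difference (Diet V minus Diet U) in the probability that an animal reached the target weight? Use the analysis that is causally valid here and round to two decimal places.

-0.17

The week-4 weight band-specific comparison favours Diet V throughout, but the pooled figures favour Diet U. The question is whether to condition on week-4 weight band.
Stratifying would compare diets among dairy cattle the diets themselves sorted into week-4 weight band groups — a form of selection on an intermediate. The unconditioned pooled rates give the total causal effect.
The causal difference is the pooled difference: 0.485 − 0.653 = -0.168.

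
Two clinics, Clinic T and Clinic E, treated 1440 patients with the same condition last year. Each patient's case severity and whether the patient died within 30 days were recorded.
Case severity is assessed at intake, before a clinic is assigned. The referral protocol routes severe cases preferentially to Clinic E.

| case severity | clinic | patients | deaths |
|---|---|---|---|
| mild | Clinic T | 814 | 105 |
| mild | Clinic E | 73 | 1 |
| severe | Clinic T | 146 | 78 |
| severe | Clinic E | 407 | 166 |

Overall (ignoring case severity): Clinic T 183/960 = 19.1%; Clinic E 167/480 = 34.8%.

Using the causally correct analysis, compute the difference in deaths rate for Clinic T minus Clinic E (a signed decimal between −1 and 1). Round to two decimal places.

Here case severity is a common cause — it drives both which clinic a case falls under and the outcome. The crude comparison mixes populations; the stratum-specific rates are the causally relevant ones.
Adjusting over the population distribution of case severity: 0.616·(0.129−0.014) + 0.384·(0.534−0.408) = +0.120.

+0.12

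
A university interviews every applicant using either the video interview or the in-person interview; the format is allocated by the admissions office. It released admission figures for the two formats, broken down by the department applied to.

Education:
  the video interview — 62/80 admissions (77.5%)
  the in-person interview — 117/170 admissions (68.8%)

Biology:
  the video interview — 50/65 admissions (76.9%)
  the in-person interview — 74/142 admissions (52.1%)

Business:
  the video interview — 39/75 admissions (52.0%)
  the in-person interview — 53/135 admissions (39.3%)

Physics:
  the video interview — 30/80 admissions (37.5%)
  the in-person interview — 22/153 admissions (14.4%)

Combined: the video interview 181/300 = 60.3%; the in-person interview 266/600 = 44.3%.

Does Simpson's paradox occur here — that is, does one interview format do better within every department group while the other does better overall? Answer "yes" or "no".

Within each department level (Education 77.5% vs 68.8%; Biology 76.9% vs 52.1%; Business 52.0% vs 39.3%; Physics 37.5% vs 14.4%), the video interview has the higher rate every time. Pooled: 60.3% vs 44.3% — the video interview has the higher rate overall. They agree.

no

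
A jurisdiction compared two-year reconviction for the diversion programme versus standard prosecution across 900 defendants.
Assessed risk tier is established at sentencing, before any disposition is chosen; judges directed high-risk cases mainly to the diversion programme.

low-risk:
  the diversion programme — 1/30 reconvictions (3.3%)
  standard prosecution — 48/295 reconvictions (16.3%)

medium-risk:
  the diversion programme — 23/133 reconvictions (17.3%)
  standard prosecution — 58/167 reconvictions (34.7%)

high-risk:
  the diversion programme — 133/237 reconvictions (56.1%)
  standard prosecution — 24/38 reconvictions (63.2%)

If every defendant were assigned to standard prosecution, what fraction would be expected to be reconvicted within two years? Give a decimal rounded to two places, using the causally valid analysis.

The stratified and pooled comparisons disagree (the diversion programme wins within each assessed risk tier; standard prosecution wins overall), so the answer turns on the causal role of assessed risk tier.
Nothing the disposition does changes assessed risk tier; the imbalance is an allocation artefact. With assessed risk tier also predicting the outcome, the pooled figure is confounded, and the within-stratum comparison is the causal one.
Standardising standard prosecution to the population assessed risk tier mix: 0.361·48/295 + 0.333·58/167 + 0.306·24/38 = 0.368.

0.37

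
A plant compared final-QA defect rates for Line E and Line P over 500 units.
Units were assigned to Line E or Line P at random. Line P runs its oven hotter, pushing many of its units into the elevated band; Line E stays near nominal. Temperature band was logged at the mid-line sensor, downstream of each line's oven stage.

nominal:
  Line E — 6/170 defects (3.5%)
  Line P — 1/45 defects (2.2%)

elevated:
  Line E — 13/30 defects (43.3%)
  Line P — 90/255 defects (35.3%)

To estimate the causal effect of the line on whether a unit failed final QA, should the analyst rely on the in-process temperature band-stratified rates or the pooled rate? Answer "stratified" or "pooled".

In-process temperature band is downstream of the line. One should not condition on a consequence of treatment, so the overall rates are the right comparison.
Pooled: Line E 9.5% vs Line P 30.3%; Line E is lower overall.

pooled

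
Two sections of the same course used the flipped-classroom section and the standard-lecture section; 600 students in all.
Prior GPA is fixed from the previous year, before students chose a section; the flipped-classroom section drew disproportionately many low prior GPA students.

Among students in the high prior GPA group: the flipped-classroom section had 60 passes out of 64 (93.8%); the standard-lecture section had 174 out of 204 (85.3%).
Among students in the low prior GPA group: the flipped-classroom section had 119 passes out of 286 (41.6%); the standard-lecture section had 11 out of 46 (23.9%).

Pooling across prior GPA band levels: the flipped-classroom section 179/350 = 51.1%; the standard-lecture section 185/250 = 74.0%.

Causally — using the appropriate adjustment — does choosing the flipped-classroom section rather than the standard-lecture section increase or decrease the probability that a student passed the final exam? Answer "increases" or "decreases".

Within every prior GPA band level the flipped-classroom section has the higher rate, yet pooled the standard-lecture section does — Simpson's reversal.
Prior GPA band satisfies the back-door criterion: it is not a descendant of the teaching method, and it blocks the spurious path from teaching method to outcome. Adjusting for it (i.e., using the within-prior GPA band rates) gives the causal effect.
Within each level — high prior GPA: 93.8% vs 85.3%; low prior GPA: 41.6% vs 23.9% — the flipped-classroom section is higher every time.

increases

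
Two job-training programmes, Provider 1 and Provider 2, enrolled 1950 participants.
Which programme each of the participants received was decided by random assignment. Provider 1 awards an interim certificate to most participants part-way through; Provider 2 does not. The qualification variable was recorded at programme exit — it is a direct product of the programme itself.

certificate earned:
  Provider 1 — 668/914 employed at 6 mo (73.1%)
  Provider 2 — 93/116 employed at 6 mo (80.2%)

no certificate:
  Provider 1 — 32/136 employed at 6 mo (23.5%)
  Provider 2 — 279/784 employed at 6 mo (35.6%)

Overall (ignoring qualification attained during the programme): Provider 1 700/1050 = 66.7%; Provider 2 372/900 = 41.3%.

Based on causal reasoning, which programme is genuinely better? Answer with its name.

The qualification attained during the programme-specific comparison favours Provider 2 throughout, but the pooled figures favour Provider 1. The question is whether to condition on qualification attained during the programme.
Qualification attained during the programme lies on the pathway programme → qualification attained during the programme → outcome, so adjusting for it blocks the indirect effect. For the total causal effect of programme, use the unadjusted pooled rates.
Pooled: Provider 1 66.7% vs Provider 2 41.3%; Provider 1 is higher overall.

Provider 1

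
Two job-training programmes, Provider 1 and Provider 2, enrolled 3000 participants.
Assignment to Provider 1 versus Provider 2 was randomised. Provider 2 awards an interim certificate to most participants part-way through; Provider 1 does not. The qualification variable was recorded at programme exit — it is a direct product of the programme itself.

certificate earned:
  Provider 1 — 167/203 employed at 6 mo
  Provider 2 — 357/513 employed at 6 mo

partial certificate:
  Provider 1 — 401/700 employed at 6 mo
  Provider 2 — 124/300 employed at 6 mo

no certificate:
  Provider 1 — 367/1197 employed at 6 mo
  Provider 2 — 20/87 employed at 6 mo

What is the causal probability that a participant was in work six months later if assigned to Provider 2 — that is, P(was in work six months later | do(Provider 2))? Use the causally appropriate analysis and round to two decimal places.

0.56

Because the programme influences qualification attained during the programme, qualification attained during the programme is a post-treatment mediator, not a confounder. Stratifying on it would bias the estimate; the causal effect is the crude pooled difference.
So P(outcome | do(Provider 2)) is just the pooled rate for Provider 2: 501/900 = 0.557.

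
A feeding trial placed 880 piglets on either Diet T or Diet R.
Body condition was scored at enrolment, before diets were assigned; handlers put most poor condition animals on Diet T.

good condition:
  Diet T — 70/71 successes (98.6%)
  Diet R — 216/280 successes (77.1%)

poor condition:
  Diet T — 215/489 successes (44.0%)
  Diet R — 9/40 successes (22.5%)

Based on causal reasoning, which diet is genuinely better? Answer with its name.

Diet T

The starting body condition-specific comparison favours Diet T throughout, but the pooled figures favour Diet R. The question is whether to condition on starting body condition.
Starting body condition differs across diets for reasons unrelated to any effect of the diet itself, and it separately predicts the outcome — a classic confounder. We must compare within starting body condition levels.
Within each level — good condition: 98.6% vs 77.1%; poor condition: 44.0% vs 22.5% — Diet T is higher every time.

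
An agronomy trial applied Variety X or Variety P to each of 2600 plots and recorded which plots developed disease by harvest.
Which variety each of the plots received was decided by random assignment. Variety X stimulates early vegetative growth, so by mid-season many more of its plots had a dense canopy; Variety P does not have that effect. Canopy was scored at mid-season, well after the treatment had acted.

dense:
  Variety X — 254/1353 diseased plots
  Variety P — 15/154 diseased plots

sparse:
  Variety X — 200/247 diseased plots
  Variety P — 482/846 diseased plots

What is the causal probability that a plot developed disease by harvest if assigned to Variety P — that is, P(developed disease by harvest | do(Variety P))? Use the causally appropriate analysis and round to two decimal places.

0.50

The distribution of mid-season canopy is itself part of what the variety does — it is an intermediate outcome. Holding it fixed would remove that part of the effect; the total effect is the pooled difference.
So P(outcome | do(Variety P)) is just the pooled rate for Variety P: 497/1000 = 0.497.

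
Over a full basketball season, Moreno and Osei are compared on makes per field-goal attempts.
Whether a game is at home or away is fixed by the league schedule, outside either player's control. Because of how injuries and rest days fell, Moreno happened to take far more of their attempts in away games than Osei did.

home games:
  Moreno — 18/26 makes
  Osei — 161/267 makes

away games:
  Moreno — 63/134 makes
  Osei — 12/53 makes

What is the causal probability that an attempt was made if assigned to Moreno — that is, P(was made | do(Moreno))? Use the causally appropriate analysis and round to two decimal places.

Since game venue is a pre-existing factor (not a product of the player) and it affects the outcome on its own, it is a confounder. The stratified rates, not the pooled rate, identify the causal effect.
Standardising Moreno to the population game venue mix: 0.610·18/26 + 0.390·63/134 = 0.606.

0.61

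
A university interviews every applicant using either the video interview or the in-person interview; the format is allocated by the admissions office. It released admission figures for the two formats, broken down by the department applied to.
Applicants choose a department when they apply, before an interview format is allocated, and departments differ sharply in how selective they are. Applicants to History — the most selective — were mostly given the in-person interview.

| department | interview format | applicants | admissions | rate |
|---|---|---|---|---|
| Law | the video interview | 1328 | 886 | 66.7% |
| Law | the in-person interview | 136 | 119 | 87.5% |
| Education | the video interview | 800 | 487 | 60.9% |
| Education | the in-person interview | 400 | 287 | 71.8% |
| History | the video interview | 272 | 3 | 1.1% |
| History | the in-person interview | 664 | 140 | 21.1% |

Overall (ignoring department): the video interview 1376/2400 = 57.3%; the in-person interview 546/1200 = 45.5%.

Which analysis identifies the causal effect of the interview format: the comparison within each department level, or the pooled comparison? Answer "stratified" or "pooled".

stratified

Department differs across interview formats for reasons unrelated to any effect of the interview format itself, and it separately predicts the outcome — a classic confounder. We must compare within department levels.
Within each level — Law: 66.7% vs 87.5%; Education: 60.9% vs 71.8%; History: 1.1% vs 21.1% — the in-person interview is higher every time.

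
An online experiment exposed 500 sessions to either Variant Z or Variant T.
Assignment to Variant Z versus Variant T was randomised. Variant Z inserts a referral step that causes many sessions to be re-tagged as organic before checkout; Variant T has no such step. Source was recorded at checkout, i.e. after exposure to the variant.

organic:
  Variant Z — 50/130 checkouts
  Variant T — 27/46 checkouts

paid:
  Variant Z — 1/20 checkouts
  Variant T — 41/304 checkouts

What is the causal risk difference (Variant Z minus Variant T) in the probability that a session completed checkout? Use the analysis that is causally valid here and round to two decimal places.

+0.15

The distribution of traffic source is itself part of what the variant does — it is an intermediate outcome. Holding it fixed would remove that part of the effect; the total effect is the pooled difference.
The causal difference is the pooled difference: 0.340 − 0.194 = +0.146.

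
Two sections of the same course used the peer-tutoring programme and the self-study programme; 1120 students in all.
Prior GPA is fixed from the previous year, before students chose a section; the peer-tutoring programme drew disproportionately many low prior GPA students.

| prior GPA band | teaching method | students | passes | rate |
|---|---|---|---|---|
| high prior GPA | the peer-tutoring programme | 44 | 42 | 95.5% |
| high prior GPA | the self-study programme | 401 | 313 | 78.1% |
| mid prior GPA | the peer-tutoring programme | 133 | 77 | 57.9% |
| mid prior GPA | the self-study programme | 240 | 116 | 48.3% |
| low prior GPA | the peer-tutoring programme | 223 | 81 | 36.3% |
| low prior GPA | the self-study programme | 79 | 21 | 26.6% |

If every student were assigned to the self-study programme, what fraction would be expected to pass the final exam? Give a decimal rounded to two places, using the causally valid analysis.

0.54

Here prior GPA band is a common cause — it drives both which teaching method a case falls under and the outcome. The crude comparison mixes populations; the stratum-specific rates are the causally relevant ones.
Standardising the self-study programme to the population prior GPA band mix: 0.397·313/401 + 0.333·116/240 + 0.270·21/79 = 0.543.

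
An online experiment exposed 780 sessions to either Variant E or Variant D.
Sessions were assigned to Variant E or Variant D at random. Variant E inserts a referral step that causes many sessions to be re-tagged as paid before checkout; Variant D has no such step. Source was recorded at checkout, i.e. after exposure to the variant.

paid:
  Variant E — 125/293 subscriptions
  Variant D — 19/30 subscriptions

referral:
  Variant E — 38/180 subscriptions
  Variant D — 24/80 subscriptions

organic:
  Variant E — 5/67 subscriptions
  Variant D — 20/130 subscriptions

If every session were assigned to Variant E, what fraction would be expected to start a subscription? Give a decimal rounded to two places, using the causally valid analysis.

0.31

The stratified and pooled comparisons disagree (Variant D wins within each traffic source; Variant E wins overall), so the answer turns on the causal role of traffic source.
Traffic source is downstream of the variant. One should not condition on a consequence of treatment, so the overall rates are the right comparison.
So P(outcome | do(Variant E)) is just the pooled rate for Variant E: 168/540 = 0.311.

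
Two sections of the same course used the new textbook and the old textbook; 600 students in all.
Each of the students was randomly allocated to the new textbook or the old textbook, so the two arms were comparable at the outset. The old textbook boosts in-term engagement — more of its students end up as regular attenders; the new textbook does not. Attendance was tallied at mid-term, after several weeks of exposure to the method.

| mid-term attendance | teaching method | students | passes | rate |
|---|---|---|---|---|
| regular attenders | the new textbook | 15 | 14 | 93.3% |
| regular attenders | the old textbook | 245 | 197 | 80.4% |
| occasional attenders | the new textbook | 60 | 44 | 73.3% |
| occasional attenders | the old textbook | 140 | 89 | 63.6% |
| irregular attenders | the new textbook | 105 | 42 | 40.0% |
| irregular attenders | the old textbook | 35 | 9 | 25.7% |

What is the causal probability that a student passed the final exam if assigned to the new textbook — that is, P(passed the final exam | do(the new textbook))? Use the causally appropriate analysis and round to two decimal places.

The stratified and pooled comparisons disagree (the new textbook wins within each mid-term attendance; the old textbook wins overall), so the answer turns on the causal role of mid-term attendance.
Stratifying would compare teaching methods among students the teaching methods themselves sorted into mid-term attendance groups — a form of selection on an intermediate. The unconditioned pooled rates give the total causal effect.
So P(outcome | do(the new textbook)) is just the pooled rate for the new textbook: 100/180 = 0.556.

0.56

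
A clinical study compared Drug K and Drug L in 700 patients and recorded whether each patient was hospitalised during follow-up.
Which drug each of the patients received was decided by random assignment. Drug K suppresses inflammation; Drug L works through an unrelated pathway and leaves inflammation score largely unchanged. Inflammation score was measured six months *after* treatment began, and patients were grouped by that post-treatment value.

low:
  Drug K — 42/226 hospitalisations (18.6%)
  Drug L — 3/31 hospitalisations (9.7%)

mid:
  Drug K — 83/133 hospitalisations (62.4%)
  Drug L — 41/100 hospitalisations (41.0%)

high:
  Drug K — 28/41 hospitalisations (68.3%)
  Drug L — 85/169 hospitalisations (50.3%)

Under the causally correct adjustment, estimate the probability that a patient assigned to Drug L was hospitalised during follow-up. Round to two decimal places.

0.43

The inflammation score-specific comparison favours Drug L throughout, but the pooled figures favour Drug K. The question is whether to condition on inflammation score.
Inflammation score is downstream of the drug. One should not condition on a consequence of treatment, so the overall rates are the right comparison.
So P(outcome | do(Drug L)) is just the pooled rate for Drug L: 129/300 = 0.430.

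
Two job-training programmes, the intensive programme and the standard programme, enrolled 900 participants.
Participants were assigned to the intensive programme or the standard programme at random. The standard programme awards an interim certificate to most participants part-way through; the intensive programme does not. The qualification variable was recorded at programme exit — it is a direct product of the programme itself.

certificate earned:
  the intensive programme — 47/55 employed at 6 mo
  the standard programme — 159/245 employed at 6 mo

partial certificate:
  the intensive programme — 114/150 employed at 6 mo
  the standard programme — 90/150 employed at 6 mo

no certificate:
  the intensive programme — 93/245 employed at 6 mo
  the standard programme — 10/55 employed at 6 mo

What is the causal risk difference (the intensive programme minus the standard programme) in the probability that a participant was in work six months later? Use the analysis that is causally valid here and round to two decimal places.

Within every qualification attained during the programme level the intensive programme has the higher rate, yet pooled the standard programme does — Simpson's reversal.
Qualification attained during the programme here is a post-treatment variable shaped by the programme; conditioning on it would introduce bias rather than remove it. The overall comparison is the causal one.
The causal difference is the pooled difference: 0.564 − 0.576 = -0.011.

-0.01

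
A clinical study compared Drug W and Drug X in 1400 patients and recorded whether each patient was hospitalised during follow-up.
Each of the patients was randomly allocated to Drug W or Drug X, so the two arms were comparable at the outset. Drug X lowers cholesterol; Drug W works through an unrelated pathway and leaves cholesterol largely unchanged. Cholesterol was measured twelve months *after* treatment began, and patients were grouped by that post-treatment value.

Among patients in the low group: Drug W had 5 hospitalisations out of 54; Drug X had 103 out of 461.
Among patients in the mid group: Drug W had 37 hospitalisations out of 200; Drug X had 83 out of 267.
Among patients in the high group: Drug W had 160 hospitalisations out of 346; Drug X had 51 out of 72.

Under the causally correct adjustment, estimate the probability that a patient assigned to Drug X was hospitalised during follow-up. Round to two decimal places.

Because the drug influences cholesterol, cholesterol is a post-treatment mediator, not a confounder. Stratifying on it would bias the estimate; the causal effect is the crude pooled difference.
So P(outcome | do(Drug X)) is just the pooled rate for Drug X: 237/800 = 0.296.

0.30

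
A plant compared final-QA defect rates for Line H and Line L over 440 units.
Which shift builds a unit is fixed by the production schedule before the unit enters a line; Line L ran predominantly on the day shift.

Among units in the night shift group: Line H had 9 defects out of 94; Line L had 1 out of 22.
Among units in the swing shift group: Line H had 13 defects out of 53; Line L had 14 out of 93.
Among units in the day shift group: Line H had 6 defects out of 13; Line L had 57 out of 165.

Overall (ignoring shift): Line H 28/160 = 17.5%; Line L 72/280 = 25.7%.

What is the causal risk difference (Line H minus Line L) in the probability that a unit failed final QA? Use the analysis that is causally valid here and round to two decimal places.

Here shift is a common cause — it drives both which line a case falls under and the outcome. The crude comparison mixes populations; the stratum-specific rates are the causally relevant ones.
Adjusting over the population distribution of shift: 0.264·(0.096−0.045) + 0.332·(0.245−0.151) + 0.405·(0.462−0.345) = +0.092.

+0.09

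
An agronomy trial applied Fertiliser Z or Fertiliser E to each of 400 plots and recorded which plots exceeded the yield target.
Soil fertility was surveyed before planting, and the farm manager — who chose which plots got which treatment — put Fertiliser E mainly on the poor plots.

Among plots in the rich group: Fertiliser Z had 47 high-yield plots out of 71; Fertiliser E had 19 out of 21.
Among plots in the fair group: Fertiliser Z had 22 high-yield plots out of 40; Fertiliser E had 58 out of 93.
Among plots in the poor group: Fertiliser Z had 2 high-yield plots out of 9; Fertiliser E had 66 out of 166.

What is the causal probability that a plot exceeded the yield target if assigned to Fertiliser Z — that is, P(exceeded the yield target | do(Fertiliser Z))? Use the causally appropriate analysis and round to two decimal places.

0.43

Within every soil fertility level Fertiliser E has the higher rate, yet pooled Fertiliser Z does — Simpson's reversal.
Here soil fertility is a common cause — it drives both which fertiliser a case falls under and the outcome. The crude comparison mixes populations; the stratum-specific rates are the causally relevant ones.
Standardising Fertiliser Z to the population soil fertility mix: 0.230·47/71 + 0.333·22/40 + 0.438·2/9 = 0.432.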